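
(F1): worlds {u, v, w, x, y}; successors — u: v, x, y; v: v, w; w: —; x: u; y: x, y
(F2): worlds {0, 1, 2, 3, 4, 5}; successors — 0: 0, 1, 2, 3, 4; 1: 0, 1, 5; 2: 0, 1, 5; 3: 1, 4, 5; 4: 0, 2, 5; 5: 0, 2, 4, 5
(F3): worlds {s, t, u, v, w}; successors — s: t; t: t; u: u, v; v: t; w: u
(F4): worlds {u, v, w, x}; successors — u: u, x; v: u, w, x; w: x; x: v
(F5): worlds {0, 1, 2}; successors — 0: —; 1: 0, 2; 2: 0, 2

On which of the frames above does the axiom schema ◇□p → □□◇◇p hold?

Frame correspondent (Sahlqvist): ∀x ∀y ∀z ((xRy ∧ xR²z) → ∃w (yRw ∧ zR²w)) — i.e. a generalized confluence (Geach) condition.
(F1): fails — uRv, uR²w but no t with vRt and wR²t.
(F2): ✓.
(F3): fails — uRu, uR²t but no w* with uRw* and tR²w*.
(F4): fails — uRx, uR²x but no t with xRt and xR²t.
(F5): fails — 1R0, 1R²0 but no w with 0Rw and 0R²w.
Valid on: (F2).

(F2)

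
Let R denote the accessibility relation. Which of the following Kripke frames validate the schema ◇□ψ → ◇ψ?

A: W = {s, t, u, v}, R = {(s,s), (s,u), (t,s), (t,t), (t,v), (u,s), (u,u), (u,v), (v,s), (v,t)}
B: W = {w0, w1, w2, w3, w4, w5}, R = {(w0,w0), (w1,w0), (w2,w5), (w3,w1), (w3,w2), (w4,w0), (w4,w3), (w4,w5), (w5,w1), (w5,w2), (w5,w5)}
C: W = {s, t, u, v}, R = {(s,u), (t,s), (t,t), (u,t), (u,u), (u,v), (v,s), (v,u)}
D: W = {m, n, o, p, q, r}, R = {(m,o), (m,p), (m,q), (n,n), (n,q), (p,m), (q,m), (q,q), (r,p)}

A

This is the axiom for a generalized confluence (Geach) condition; its first-order frame correspondent is ∀x ∀y (xRy → ∃w (yRw ∧ xRw)).
A: holds.
B: fails — w3Rw1 but no w with w1Rw and w3Rw.
C: fails — tRs but no w with sRw and tRw.
D: fails — mRo but no w with oRw and mRw.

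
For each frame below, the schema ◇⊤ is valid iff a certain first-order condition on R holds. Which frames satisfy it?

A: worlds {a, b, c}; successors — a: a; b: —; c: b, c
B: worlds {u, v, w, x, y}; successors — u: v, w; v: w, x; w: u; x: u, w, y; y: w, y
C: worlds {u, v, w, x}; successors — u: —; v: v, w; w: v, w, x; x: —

Frame correspondent (Sahlqvist): ∀x ∃y Rxy — i.e. seriality.
A: fails — world b has no successor.
B: satisfies the condition.
C: fails — world u has no successor.

B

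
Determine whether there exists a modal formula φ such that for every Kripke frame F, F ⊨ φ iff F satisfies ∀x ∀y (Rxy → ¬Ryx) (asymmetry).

Not modally definable

Any modally definable frame class is closed under surjective bounded morphisms.
The 3-cycle (worlds s,t,u with s→t→u→s) is asymmetric. Mapping every world to a single reflexive point • is a surjective bounded morphism, and the reflexive point is not asymmetric (R•• but asymmetry requires ¬R••).
So the class is not modally definable.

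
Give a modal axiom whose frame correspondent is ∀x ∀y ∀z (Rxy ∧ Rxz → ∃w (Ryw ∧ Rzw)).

◇□r → □◇r

The condition is convergence. The .2 schema ◇□r → □◇r defines it.
Suppose ◇□r→□◇r is valid. Take Rxy, Rxz and set V(r)={w : Ryw}. Then □r at y so ◇□r at x, so □◇r at x, so ◇r at z, giving w with Rzw and Ryw.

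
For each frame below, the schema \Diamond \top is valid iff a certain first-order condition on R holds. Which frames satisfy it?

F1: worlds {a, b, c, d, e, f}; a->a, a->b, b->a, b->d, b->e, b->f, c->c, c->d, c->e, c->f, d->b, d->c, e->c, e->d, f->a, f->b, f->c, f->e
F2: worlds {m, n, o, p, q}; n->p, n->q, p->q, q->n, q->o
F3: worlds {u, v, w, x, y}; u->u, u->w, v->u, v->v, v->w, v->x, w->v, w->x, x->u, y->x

F1, F3

The schema corresponds to seriality: \forall x \exists y Rxy.
F1: ✓.
F2: fails — world m has no successor.
F3: ✓.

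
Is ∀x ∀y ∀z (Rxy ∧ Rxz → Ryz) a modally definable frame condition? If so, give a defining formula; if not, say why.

Yes: it is the Euclidean property, defined by the 5 schema ◇p → □◇p.
Suppose ◇p→□◇p is valid. Take Rxy, Rxz and set V(p)={y}. Then ◇p at x, so □◇p at x, so ◇p at z, so some w with Rzw has p; w=y, i.e. Rzy. By symmetry of the argument, Ryz.

Definable; ◇p → □◇p defines it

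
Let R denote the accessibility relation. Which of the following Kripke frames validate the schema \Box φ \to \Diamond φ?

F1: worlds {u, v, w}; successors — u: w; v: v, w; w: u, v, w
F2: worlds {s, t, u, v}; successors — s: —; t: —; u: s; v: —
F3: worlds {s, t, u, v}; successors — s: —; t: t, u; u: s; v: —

F1

This is the axiom for seriality; its first-order frame correspondent is \forall x \exists y Rxy.
F1: holds.
F2: fails — world s has no successor.
F3: fails — world s has no successor.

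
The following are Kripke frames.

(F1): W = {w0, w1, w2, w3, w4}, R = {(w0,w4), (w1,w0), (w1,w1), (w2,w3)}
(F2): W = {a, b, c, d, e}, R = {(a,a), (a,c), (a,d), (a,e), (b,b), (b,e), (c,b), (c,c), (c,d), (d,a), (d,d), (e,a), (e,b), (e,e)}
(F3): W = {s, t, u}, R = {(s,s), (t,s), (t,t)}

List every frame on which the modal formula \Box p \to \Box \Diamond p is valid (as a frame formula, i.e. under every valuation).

(F2), (F3)

The schema corresponds to a generalized confluence (Geach) condition: \forall x \forall z (xRz \to \exists w (xRw \wedge zRw)).
(F1): fails — w0Rw4 but no w with w0Rw and w4Rw.
(F2): ✓.
(F3): ✓.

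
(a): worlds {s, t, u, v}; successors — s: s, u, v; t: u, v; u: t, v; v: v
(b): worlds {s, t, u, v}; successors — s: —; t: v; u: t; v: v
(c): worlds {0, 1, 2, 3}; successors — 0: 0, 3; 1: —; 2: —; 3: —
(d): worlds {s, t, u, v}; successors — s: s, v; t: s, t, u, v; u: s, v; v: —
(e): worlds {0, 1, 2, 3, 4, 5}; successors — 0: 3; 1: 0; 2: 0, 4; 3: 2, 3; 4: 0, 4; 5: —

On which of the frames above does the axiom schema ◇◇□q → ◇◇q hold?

(a), (b)

Frame correspondent (Sahlqvist): ∀x ∀y (xR²y → ∃w (yRw ∧ xR²w)) — i.e. a generalized confluence (Geach) condition.
(a): ✓.
(b): ✓.
(c): fails — 0R²3 but no w with 3Rw and 0R²w.
(d): fails — sR²v but no w with vRw and sR²w.
(e): fails — 0R²2 but no w with 2Rw and 0R²w.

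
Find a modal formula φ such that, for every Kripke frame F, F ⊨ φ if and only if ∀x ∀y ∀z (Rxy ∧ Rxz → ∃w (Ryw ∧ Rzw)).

◇□p → □◇p

This is convergence; the standard corresponding axiom is .2: ◇□p → □◇p.
Suppose ◇□p→□◇p is valid. Take Rxy, Rxz and set V(p)={w : Ryw}. Then □p at y so ◇□p at x, so □◇p at x, so ◇p at z, giving w with Rzw and Ryw.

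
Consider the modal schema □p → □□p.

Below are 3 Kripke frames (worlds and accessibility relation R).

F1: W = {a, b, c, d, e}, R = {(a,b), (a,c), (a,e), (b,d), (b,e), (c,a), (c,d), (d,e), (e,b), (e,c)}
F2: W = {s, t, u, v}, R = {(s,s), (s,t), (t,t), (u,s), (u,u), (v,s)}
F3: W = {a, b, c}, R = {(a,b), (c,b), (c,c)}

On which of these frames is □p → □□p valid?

F3

This is the axiom for transitivity; its first-order frame correspondent is ∀x ∀y ∀z (Rxy ∧ Ryz → Rxz).
F1: fails — Rde and Reb but not Rdb.
F2: fails — Rus and Rst but not Rut.
F3: satisfies the condition.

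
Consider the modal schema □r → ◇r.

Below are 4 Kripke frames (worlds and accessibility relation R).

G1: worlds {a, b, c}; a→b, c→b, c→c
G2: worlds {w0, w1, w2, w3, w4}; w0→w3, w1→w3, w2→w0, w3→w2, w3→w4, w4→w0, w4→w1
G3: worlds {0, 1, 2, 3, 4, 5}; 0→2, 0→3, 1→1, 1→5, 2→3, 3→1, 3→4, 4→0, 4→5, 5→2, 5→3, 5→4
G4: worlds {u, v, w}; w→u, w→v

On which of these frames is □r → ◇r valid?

G2, G3

This is the axiom for seriality; its first-order frame correspondent is ∀x ∃y Rxy.
G1: fails — world b has no successor.
G2: holds.
G3: holds.
G4: fails — world u has no successor.
Valid on: G2, G3.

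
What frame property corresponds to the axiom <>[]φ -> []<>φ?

Convergence

This is the .2 axiom.
Its frame correspondent is convergence — forall x forall y forall z (Rxy & Rxz -> exists w (Ryw & Rzw)).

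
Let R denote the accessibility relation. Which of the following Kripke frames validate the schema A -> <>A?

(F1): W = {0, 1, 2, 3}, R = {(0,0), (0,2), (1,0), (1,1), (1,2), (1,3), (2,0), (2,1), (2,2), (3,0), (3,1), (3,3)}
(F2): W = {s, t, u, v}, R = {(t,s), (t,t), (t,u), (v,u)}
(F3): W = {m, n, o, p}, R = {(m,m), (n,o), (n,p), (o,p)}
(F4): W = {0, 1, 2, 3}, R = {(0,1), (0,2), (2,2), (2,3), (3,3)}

(F1)

This is the axiom for reflexivity; its first-order frame correspondent is forall x Rxx.
(F1): condition met.
(F2): fails — world s does not see itself.
(F3): fails — world n does not see itself.
(F4): fails — world 0 does not see itself.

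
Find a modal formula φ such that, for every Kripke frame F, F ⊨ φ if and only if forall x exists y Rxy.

□p → ◇p

A defining formula is □p → ◇p (the D axiom).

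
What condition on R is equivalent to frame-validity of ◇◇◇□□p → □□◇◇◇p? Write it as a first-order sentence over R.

∀x ∀y ∀z ((xR³y ∧ xR²z) → ∃w (yR²w ∧ zR³w))

This is a Sahlqvist (Geach-type) schema ◇^3□^2p → □^2◇^3p.
Minimal-valuation argument: fix x; take any y with xR^3y and any z with xR^2z. Set V(p) to the set of worlds R-reachable from y in exactly 2 steps. Then □^2p holds at y, so the antecedent holds at x; validity forces ◇^3p at z, giving a w with zR^3w and yR^2w.
First-order correspondent: ∀x ∀y ∀z ((xR³y ∧ xR²z) → ∃w (yR²w ∧ zR³w)).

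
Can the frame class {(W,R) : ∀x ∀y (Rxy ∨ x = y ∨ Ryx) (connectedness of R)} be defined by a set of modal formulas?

No — not modally definable

If a class were modally definable it would be closed under disjoint unions (Goldblatt–Thomason).
Take 3 disjoint single-world reflexive frames: each is trivially connected, but their disjoint union has 3 worlds with no edge between distinct components, so it is not connected.
So no modal formula (or set of formulas) defines exactly the connected frames.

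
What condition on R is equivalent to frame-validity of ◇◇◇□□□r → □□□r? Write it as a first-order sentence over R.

This is a Sahlqvist (Geach-type) schema ◇^3□^3r → □^3◇^0r.
Minimal-valuation argument: fix x; take any y with xR^3y and any z with xR^3z. Set V(r) to the set of worlds R-reachable from y in exactly 3 steps. Then □^3r holds at y, so the antecedent holds at x; validity forces ◇^0r at z, giving a w with zR^0w and yR^3w.
First-order correspondent: ∀x ∀y ∀z ((xR³y ∧ xR³z) → ∃w (yR³w ∧ z = w)).

∀x ∀y ∀z ((xR³y ∧ xR³z) → ∃w (yR³w ∧ z = w))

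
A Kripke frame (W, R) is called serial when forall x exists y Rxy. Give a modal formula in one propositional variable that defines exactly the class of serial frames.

□s → ◇s

This is seriality; the standard corresponding axiom is D: □s → ◇s.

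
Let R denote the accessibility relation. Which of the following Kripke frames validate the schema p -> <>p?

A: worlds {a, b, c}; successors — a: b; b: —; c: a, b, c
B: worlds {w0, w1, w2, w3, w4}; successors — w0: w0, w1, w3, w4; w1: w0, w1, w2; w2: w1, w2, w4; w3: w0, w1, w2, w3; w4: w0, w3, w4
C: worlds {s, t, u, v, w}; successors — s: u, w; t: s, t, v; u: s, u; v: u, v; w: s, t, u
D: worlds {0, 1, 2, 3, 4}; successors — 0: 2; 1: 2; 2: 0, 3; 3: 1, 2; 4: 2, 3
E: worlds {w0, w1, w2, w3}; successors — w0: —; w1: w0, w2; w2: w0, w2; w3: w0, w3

B

Frame correspondent (Sahlqvist): forall x exists w (x = w & xRw) — i.e. a generalized confluence (Geach) condition.
A: fails — at a but no w with a=w and aRw.
B: ✓.
C: fails — at s but no w* with s=w* and sRw*.
D: fails — at 0 but no w with 0=w and 0Rw.
E: fails — at w0 but no w with w0=w and w0Rw.
Valid on: B.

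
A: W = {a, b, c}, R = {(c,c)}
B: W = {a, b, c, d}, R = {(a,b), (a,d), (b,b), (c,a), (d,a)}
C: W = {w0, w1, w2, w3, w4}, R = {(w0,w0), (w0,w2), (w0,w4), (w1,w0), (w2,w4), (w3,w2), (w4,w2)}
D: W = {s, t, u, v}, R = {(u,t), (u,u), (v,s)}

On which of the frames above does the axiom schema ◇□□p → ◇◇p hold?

A, B

The schema corresponds to a generalized confluence (Geach) condition: ∀x ∀y (xRy → ∃w (yR²w ∧ xR²w)).
A: holds.
B: holds.
C: fails — w2Rw4 but no w with w4R²w and w2R²w.
D: fails — uRt but no w with tR²w and uR²w.
Valid on: A, B.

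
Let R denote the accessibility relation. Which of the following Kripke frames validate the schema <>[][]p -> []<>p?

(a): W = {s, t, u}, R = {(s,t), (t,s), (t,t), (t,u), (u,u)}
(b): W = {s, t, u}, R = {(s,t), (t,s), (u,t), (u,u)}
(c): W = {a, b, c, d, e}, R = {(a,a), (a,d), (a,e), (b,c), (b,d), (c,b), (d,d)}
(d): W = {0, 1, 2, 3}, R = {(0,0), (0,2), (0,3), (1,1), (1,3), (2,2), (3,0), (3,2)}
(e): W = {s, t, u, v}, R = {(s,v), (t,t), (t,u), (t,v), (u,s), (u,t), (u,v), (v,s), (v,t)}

This is the axiom for a generalized confluence (Geach) condition; its first-order frame correspondent is forall x forall y forall z ((xRy & xRz) -> exists w (y R^2 w & zRw)).
(a): fails — tRu, tRs but no w with uR²w and sRw.
(b): fails — sRt, sRt but no w with tR²w and tRw.
(c): fails — aRa, aRe but no w with aR²w and eRw.
(d): ✓.
(e): fails — uRs, uRs but no w with sR²w and sRw.
Valid on: (d).

(d)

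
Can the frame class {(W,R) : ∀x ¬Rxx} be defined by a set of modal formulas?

If a class were modally definable it would be closed under surjective bounded morphisms (Goldblatt–Thomason).
The 4-cycle (worlds 0,1,2,3 with 0→1→2→3→0) is irreflexive, and the map sending every world to a single reflexive point • is a surjective bounded morphism (forth: every edge maps to (•,•); back: every world has a successor). So any modal formula valid on the 4-cycle is also valid on the reflexive point, which is not irreflexive.
So the class is not modally definable.

Not definable by any modal formula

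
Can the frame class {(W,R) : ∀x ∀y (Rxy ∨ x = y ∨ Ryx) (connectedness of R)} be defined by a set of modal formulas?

If a class were modally definable it would be closed under disjoint unions (Goldblatt–Thomason).
Take 3 disjoint single-world reflexive frames: each is trivially connected, but their disjoint union has 3 worlds with no edge between distinct components, so it is not connected.
So no modal formula (or set of formulas) defines exactly the connected frames.

No — not modally definable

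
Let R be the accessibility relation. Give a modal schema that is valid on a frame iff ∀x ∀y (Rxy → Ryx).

A defining formula is p → □◇p (the B axiom).

p → □◇p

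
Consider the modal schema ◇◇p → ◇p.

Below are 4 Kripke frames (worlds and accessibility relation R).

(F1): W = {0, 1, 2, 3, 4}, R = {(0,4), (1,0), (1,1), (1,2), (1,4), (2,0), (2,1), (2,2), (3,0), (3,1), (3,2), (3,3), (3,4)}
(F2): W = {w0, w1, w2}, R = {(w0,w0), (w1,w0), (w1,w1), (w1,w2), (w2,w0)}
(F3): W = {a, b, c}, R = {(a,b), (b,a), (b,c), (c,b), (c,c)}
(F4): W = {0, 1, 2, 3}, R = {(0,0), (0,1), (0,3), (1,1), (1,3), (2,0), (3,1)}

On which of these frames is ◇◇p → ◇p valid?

Frame correspondent (Sahlqvist): ∀x ∀y ∀z (Rxy ∧ Ryz → Rxz) — i.e. transitivity.
(F1): fails — R20 and R04 but not R24.
(F2): ✓.
(F3): fails — Rbc and Rcb but not Rbb.
(F4): fails — R31 and R13 but not R33.
Valid on: (F2).

(F2)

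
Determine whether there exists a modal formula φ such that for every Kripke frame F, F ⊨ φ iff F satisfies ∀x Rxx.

This is a Sahlqvist condition; the T axiom □p → p defines it.
Suppose □p→p is valid. At any x set V(p)={w : Rxw}. Then □p holds at x, so p holds at x, i.e. Rxx.

Yes, by □p → p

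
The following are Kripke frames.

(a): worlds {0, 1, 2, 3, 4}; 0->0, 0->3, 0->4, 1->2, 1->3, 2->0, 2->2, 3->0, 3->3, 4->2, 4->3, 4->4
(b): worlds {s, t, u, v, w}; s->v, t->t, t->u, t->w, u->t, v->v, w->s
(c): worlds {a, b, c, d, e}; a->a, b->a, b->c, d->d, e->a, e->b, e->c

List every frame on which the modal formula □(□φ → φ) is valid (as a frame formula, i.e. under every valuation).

(a)

Frame correspondent (Sahlqvist): ∀x ∀y (Rxy → Ryy) — i.e. shift-reflexivity.
(a): holds.
(b): fails — Rtw but not Rww.
(c): fails — Rbc but not Rcc.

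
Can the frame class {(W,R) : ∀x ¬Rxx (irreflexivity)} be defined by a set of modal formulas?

No — not modally definable

Any modally definable frame class is closed under surjective bounded morphisms.
The 3-cycle (worlds w0,w1,w2 with w0→w1→w2→w0) is irreflexive, and the map sending every world to a single reflexive point • is a surjective bounded morphism (forth: every edge maps to (•,•); back: every world has a successor). So any modal formula valid on the 3-cycle is also valid on the reflexive point, which is not irreflexive.
So no modal formula (or set of formulas) defines exactly the irreflexive frames.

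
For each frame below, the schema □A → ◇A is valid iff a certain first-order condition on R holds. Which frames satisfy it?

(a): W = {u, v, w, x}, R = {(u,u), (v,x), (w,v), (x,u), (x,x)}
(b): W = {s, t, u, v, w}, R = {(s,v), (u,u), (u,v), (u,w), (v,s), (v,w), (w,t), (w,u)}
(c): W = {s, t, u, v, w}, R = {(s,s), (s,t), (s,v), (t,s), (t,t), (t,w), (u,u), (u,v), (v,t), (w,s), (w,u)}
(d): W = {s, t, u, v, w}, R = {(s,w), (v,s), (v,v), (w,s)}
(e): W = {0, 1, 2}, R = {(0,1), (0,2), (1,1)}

(a), (c)

This is the axiom for seriality; its first-order frame correspondent is ∀x ∃y Rxy.
(a): satisfies the condition.
(b): fails — world t has no successor.
(c): satisfies the condition.
(d): fails — world t has no successor.
(e): fails — world 2 has no successor.
Valid on: (a), (c).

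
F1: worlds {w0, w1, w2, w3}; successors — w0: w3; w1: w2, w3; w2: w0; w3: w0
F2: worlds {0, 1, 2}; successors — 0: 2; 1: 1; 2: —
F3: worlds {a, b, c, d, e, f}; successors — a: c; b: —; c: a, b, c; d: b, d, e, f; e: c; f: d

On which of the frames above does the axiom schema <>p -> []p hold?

F2

Frame correspondent (Sahlqvist): forall x forall y forall z (Rxy & Rxz -> y = z) — i.e. partial functionality.
F1: fails — w1 sees both w2 and w3.
F2: satisfies the condition.
F3: fails — c sees both a and b.
Valid on: F2.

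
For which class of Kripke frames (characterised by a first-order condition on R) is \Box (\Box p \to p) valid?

Suppose □(□p→p) is valid. Take Rxy and set V(p)={w : Ryw}. Then at y, □p holds; since □(□p→p) at x, □p→p at y, so p at y, i.e. Ryy.

shift-reflexivity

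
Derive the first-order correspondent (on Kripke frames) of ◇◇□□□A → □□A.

∀x ∀y ∀z ((xR²y ∧ xR²z) → ∃w (yR³w ∧ z = w))

This is a Sahlqvist (Geach-type) schema ◇^2□^3A → □^2◇^0A.
Minimal-valuation argument: fix x; take any y with xR^2y and any z with xR^2z. Set V(A) to the set of worlds R-reachable from y in exactly 3 steps. Then □^3A holds at y, so the antecedent holds at x; validity forces ◇^0A at z, giving a w with zR^0w and yR^3w.
First-order correspondent: ∀x ∀y ∀z ((xR²y ∧ xR²z) → ∃w (yR³w ∧ z = w)).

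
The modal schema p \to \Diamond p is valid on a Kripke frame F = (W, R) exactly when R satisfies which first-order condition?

reflexivity: \forall x Rxx

Replacing p by ¬p and contraposing gives the equivalent schema □p → p.
Suppose □p→p is valid. At any x set V(p)={w : Rxw}. Then □p holds at x, so p holds at x, i.e. Rxx.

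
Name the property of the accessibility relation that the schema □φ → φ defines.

Suppose □φ→φ is valid. At any x set V(φ)={w : Rxw}. Then □φ holds at x, so φ holds at x, i.e. Rxx.
Conversely, on a frame with reflexivity the schema holds at every world under every valuation.
Frame condition: ∀x Rxx.

reflexivity: ∀x Rxx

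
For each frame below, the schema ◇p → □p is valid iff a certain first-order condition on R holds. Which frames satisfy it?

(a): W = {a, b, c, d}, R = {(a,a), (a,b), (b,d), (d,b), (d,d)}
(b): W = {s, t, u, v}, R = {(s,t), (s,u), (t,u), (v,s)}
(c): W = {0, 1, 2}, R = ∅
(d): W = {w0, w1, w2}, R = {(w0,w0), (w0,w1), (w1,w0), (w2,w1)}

(c)

The schema corresponds to partial functionality: ∀x ∀y ∀z (Rxy ∧ Rxz → y = z).
(a): fails — a sees both a and b.
(b): fails — s sees both t and u.
(c): satisfies the condition.
(d): fails — w0 sees both w0 and w1.
Valid on: (c).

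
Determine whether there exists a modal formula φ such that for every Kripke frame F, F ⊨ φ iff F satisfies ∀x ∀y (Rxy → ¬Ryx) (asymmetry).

Any modally definable frame class is closed under surjective bounded morphisms.
The 3-cycle (worlds 0,1,2 with 0→1→2→0) is asymmetric. Mapping every world to a single reflexive point • is a surjective bounded morphism, and the reflexive point is not asymmetric (R•• but asymmetry requires ¬R••).
So the class is not modally definable.

No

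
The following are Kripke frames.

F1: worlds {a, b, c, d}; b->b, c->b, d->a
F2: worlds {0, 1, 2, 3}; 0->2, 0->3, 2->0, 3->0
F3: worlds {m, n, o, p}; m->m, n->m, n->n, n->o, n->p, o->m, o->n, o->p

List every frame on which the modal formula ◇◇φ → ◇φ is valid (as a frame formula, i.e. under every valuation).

Frame correspondent (Sahlqvist): ∀x ∀y ∀z (Rxy ∧ Ryz → Rxz) — i.e. transitivity.
F1: condition met.
F2: fails — R30 and R03 but not R33.
F3: fails — Ron and Rno but not Roo.

F1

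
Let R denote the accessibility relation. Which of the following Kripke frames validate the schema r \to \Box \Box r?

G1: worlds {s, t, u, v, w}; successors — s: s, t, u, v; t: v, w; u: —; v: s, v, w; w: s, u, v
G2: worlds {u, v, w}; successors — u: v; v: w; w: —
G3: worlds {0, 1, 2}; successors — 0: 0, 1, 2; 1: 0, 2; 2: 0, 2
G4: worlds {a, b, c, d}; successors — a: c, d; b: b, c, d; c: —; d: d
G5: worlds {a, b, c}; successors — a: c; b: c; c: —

G5

This is the axiom for a generalized confluence (Geach) condition; its first-order frame correspondent is \forall x \forall z (x R^2 z \to \exists w (x = w \wedge z = w)).
G1: fails — sR²t but s ≠ t.
G2: fails — uR²w but u ≠ w.
G3: fails — 0R²1 but 0 ≠ 1.
G4: fails — aR²d but a ≠ d.
G5: condition met.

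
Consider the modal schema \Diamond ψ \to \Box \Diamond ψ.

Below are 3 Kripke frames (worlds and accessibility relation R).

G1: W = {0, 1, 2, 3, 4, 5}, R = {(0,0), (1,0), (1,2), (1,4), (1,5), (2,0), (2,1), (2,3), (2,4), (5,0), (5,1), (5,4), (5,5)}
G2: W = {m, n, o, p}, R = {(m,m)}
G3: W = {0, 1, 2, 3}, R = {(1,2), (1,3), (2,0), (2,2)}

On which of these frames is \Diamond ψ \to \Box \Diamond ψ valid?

G2

This is the axiom for the Euclidean property; its first-order frame correspondent is \forall x \forall y \forall z (Rxy \wedge Rxz \to Ryz).
G1: fails — R10 and R12 but not R02.
G2: ✓.
G3: fails — R12 and R13 but not R23.
Valid on: G2.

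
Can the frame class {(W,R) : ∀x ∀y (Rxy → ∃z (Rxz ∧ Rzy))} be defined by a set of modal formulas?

Definable; □□r → □r defines it

Yes: it is density, defined by the C4 schema □□r → □r.
Suppose □□r→□r is valid. Take Rxy and set V(r)={w : xR²w}. Then □□r at x, so □r at x, so r at y, i.e. ∃z(Rxz∧Rzy).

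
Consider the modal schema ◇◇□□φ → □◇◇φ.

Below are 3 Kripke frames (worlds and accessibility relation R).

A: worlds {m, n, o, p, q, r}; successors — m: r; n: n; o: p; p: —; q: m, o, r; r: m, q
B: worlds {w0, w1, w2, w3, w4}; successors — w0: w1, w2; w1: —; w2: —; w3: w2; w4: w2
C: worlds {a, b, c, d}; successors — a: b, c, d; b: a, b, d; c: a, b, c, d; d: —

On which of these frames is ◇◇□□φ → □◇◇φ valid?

The schema corresponds to a generalized confluence (Geach) condition: ∀x ∀y ∀z ((xR²y ∧ xRz) → ∃w (yR²w ∧ zR²w)).
A: fails — qR²m, qRo but no w with mR²w and oR²w.
B: holds.
C: fails — aR²a, aRd but no w with aR²w and dR²w.
Valid on: B.

B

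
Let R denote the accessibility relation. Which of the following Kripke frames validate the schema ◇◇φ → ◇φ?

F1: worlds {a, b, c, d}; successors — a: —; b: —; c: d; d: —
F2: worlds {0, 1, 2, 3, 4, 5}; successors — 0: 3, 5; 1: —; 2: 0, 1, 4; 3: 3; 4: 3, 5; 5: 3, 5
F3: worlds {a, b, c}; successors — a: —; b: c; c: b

This is the axiom for transitivity; its first-order frame correspondent is ∀x ∀y ∀z (Rxy ∧ Ryz → Rxz).
F1: satisfies the condition.
F2: fails — R20 and R03 but not R23.
F3: fails — Rbc and Rcb but not Rbb.

F1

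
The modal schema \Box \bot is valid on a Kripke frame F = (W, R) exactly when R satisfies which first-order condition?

emptiness of R

□⊥ is valid iff no world has any successor (otherwise □⊥ fails at any world with one).
Conversely, on a frame with emptiness of R the schema holds at every world under every valuation.
So the correspondent is emptiness of R.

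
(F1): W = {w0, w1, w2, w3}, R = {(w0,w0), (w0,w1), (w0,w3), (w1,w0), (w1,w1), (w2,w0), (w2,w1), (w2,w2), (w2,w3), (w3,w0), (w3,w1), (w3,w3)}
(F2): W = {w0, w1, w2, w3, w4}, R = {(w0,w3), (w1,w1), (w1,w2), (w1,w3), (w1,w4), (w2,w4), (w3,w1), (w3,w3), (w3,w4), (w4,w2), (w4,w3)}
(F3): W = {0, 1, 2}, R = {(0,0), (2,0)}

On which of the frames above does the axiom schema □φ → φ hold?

(F1)

This is the axiom for reflexivity; its first-order frame correspondent is ∀x Rxx.
(F1): ✓.
(F2): fails — world w0 does not see itself.
(F3): fails — world 1 does not see itself.
Valid on: (F1).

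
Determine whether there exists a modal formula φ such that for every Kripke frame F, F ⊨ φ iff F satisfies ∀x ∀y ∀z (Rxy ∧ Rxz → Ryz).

The condition is the Euclidean property. A defining modal formula is ◇p → □◇p.

Definable; ◇p → □◇p defines it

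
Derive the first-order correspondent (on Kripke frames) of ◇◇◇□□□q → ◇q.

This is a Sahlqvist (Geach-type) schema ◇^3□^3q → □^0◇^1q.
Minimal-valuation argument: fix x; take any y with xR^3y and any z with xR^0z. Set V(q) to the set of worlds R-reachable from y in exactly 3 steps. Then □^3q holds at y, so the antecedent holds at x; validity forces ◇^1q at z, giving a w with zR^1w and yR^3w.
First-order correspondent: ∀x ∀y (xR³y → ∃w (yR³w ∧ xRw)).

∀x ∀y (xR³y → ∃w (yR³w ∧ xRw))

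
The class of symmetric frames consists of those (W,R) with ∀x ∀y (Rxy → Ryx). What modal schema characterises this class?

A defining formula is ψ → □◇ψ (the B axiom).
Suppose ψ→□◇ψ is valid. Take Rxy and set V(ψ)={x}. Then ψ at x, so □◇ψ at x, so ◇ψ at y, so some z with Ryz has ψ; z=x, i.e. Ryx.

ψ → □◇ψ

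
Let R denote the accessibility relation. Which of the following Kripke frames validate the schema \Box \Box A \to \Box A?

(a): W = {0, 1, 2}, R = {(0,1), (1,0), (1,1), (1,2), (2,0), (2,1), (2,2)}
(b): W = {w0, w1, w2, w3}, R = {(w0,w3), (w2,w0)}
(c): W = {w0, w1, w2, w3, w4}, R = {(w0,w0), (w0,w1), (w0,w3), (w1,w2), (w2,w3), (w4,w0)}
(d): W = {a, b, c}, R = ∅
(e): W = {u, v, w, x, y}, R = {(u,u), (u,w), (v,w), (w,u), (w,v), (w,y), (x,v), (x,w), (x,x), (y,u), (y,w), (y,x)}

(a), (d)

This is the axiom for density; its first-order frame correspondent is \forall x \forall y (Rxy \to \exists z (Rxz \wedge Rzy)).
(a): condition met.
(b): fails — Rw2w0 but no z with Rw2z and Rzw0.
(c): fails — Rw1w2 but no z with Rw1z and Rzw2.
(d): condition met.
(e): fails — Rvw but no z with Rvz and Rzw.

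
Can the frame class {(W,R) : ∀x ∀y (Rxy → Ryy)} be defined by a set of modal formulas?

Yes, by □(□q → q)

The condition is shift-reflexivity. A defining modal formula is □(□q → q).
Suppose □(□q→q) is valid. Take Rxy and set V(q)={w : Ryw}. Then at y, □q holds; since □(□q→q) at x, □q→q at y, so q at y, i.e. Ryy.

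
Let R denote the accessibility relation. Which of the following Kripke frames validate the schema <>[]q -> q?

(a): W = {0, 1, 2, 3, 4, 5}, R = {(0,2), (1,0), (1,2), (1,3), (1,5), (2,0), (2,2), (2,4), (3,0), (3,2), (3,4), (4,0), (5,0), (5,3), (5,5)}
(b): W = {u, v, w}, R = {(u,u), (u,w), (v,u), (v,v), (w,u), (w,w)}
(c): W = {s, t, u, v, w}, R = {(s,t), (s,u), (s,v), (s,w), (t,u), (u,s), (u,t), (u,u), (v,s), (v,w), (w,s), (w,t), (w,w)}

The schema corresponds to symmetry: forall x forall y (Rxy -> Ryx).
(a): fails — R10 but not R01.
(b): fails — Rvu but not Ruv.
(c): fails — Rwt but not Rtw.

none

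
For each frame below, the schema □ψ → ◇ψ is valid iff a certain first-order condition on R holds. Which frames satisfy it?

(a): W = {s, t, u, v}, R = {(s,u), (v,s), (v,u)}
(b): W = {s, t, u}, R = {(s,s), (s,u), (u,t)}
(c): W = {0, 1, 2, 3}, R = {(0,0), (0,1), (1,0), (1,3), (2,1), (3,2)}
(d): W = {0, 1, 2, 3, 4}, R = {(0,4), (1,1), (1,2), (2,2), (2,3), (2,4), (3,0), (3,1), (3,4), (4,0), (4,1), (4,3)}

(c), (d)

Frame correspondent (Sahlqvist): ∀x ∃y Rxy — i.e. seriality.
(a): fails — world t has no successor.
(b): fails — world t has no successor.
(c): ✓.
(d): ✓.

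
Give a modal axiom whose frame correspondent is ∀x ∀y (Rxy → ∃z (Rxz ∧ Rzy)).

The condition is density. The C4 schema □□ψ → □ψ defines it.
Suppose □□ψ→□ψ is valid. Take Rxy and set V(ψ)={w : xR²w}. Then □□ψ at x, so □ψ at x, so ψ at y, i.e. ∃z(Rxz∧Rzy).

□□ψ → □ψ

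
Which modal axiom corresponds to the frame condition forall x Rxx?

A defining formula is □s → s (the T axiom).
Suppose □s→s is valid. At any x set V(s)={w : Rxw}. Then □s holds at x, so s holds at x, i.e. Rxx.

□s → s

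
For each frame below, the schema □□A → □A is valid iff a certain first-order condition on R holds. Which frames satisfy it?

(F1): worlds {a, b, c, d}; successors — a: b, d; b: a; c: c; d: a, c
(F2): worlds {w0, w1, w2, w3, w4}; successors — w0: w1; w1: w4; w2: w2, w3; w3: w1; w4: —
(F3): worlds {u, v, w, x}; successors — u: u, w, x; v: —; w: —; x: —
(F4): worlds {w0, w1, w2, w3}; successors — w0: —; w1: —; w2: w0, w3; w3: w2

(F3)

Frame correspondent (Sahlqvist): ∀x ∀y (Rxy → ∃z (Rxz ∧ Rzy)) — i.e. density.
(F1): fails — Rab but no z with Raz and Rzb.
(F2): fails — Rw3w1 but no z with Rw3z and Rzw1.
(F3): satisfies the condition.
(F4): fails — Rw3w2 but no z with Rw3z and Rzw2.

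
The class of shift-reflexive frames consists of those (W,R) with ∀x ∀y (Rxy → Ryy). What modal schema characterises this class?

A defining formula is □(□r → r) (the T□ axiom).
Suppose □(□r→r) is valid. Take Rxy and set V(r)={w : Ryw}. Then at y, □r holds; since □(□r→r) at x, □r→r at y, so r at y, i.e. Ryy.

□(□r → r)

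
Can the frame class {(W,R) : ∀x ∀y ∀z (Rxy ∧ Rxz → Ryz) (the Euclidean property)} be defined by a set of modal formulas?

Yes: it is the Euclidean property, defined by the 5 schema ◇q → □◇q.
Suppose ◇q→□◇q is valid. Take Rxy, Rxz and set V(q)={y}. Then ◇q at x, so □◇q at x, so ◇q at z, so some w with Rzw has q; w=y, i.e. Rzy. By symmetry of the argument, Ryz.

Definable; ◇q → □◇q defines it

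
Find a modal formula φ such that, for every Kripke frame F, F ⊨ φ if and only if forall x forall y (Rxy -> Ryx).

This is symmetry; the standard corresponding axiom is B: ψ → □◇ψ.

ψ → □◇ψ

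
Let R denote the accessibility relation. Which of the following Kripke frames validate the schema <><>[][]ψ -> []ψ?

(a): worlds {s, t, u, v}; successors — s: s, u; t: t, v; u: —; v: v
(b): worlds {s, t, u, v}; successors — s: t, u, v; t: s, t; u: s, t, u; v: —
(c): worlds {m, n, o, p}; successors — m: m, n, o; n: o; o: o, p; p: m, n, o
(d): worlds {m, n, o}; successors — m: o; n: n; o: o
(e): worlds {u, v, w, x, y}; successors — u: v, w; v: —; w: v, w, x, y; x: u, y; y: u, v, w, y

(d)

Frame correspondent (Sahlqvist): forall x forall y forall z ((x R^2 y & xRz) -> exists w (y R^2 w & z = w)) — i.e. a generalized confluence (Geach) condition.
(a): fails — sR²u, sRs but no w with uR²w and s=w.
(b): fails — sR²s, sRv but no w with sR²w and v=w.
(c): fails — mR²n, mRm but no w with nR²w and m=w.
(d): satisfies the condition.
(e): fails — uR²v, uRv but no t with vR²t and v=t.
Valid on: (d).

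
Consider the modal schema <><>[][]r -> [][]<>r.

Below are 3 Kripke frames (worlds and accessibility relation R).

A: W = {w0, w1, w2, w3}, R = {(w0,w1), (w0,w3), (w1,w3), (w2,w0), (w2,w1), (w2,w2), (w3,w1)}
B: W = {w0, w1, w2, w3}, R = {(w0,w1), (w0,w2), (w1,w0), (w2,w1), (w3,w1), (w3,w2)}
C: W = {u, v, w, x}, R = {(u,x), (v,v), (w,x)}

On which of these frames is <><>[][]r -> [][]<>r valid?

The schema corresponds to a generalized confluence (Geach) condition: forall x forall y forall z ((x R^2 y & x R^2 z) -> exists w (y R^2 w & zRw)).
A: fails — w0R²w1, w0R²w1 but no w with w1R²w and w1Rw.
B: fails — w0R²w1, w0R²w1 but no w with w1R²w and w1Rw.
C: ✓.
Valid on: C.

C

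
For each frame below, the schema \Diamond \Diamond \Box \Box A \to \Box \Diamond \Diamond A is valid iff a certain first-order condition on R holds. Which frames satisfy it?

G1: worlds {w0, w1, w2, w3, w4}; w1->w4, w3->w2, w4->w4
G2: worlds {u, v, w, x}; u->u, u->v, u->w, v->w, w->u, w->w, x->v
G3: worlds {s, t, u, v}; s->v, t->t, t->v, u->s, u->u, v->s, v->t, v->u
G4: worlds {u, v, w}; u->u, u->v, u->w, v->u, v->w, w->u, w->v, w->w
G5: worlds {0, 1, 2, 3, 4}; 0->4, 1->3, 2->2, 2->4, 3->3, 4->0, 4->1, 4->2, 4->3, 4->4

This is the axiom for a generalized confluence (Geach) condition; its first-order frame correspondent is \forall x \forall y \forall z ((x R^2 y \wedge xRz) \to \exists w (y R^2 w \wedge z R^2 w)).
G1: holds.
G2: holds.
G3: holds.
G4: holds.
G5: holds.

G1, G2, G3, G4, G5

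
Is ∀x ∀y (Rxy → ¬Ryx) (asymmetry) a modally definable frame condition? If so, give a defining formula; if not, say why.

Not modally definable

If a class were modally definable it would be closed under surjective bounded morphisms (Goldblatt–Thomason).
The 4-cycle (worlds 0,1,2,3 with 0→1→2→3→0) is asymmetric. Mapping every world to a single reflexive point • is a surjective bounded morphism, and the reflexive point is not asymmetric (R•• but asymmetry requires ¬R••).
Hence asymmetry is not modally definable.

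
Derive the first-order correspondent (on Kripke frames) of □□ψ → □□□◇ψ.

∀x ∀z (xR³z → ∃w (xR²w ∧ zRw))

This is a Sahlqvist (Geach-type) schema ◇^0□^2ψ → □^3◇^1ψ.
First-order correspondent: ∀x ∀z (xR³z → ∃w (xR²w ∧ zRw)).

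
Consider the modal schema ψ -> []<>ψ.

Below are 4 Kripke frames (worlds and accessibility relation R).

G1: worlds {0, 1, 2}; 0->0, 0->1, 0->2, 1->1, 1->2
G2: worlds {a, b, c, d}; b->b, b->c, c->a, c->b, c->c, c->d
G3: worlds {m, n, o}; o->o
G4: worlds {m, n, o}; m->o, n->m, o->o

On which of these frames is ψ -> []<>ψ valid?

This is the axiom for symmetry; its first-order frame correspondent is forall x forall y (Rxy -> Ryx).
G1: fails — R02 but not R20.
G2: fails — Rcd but not Rdc.
G3: condition met.
G4: fails — Rnm but not Rmn.

G3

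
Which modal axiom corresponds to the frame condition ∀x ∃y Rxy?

This is seriality; the standard corresponding axiom is D: □p → ◇p.
Suppose □p→◇p is valid. At any x set V(p)=W. Then □p at x, so ◇p at x, so x has a successor.

□p → ◇p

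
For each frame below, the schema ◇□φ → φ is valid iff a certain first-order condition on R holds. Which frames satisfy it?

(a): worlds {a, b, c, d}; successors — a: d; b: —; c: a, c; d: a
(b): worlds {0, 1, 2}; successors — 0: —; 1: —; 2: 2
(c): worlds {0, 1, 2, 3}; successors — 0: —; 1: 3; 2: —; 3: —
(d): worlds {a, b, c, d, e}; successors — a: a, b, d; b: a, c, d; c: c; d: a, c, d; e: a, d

(b)

Frame correspondent (Sahlqvist): ∀x ∀y (Rxy → Ryx) — i.e. symmetry.
(a): fails — Rca but not Rac.
(b): holds.
(c): fails — R13 but not R31.
(d): fails — Rbc but not Rcb.
Valid on: (b).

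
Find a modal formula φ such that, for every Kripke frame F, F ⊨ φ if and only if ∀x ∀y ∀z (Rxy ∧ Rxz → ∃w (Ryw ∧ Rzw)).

◇□s → □◇s

This is convergence; the standard corresponding axiom is .2: ◇□s → □◇s.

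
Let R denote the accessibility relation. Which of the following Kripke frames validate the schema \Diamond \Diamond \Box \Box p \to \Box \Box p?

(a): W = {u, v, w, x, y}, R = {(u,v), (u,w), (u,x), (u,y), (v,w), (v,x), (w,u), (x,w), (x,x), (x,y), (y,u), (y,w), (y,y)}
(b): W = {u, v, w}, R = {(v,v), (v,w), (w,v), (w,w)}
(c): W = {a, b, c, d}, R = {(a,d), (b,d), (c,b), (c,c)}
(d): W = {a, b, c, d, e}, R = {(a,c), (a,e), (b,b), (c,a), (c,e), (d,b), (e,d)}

The schema corresponds to a generalized confluence (Geach) condition: \forall x \forall y \forall z ((x R^2 y \wedge x R^2 z) \to \exists w (y R^2 w \wedge z = w)).
(a): fails — uR²w, uR²u but no t with wR²t and u=t.
(b): condition met.
(c): fails — cR²b, cR²b but no w with bR²w and b=w.
(d): fails — aR²d, aR²a but no w with dR²w and a=w.
Valid on: (b).

(b)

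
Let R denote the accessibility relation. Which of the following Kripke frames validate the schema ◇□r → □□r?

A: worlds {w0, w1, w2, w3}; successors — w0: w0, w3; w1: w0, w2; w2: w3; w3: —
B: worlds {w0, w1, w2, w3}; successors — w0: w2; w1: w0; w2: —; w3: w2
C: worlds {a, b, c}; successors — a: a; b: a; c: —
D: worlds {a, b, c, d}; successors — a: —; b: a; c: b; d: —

B, C, D

The schema corresponds to a generalized confluence (Geach) condition: ∀x ∀y ∀z ((xRy ∧ xR²z) → ∃w (yRw ∧ z = w)).
A: fails — w0Rw3, w0R²w0 but no w with w3Rw and w0=w.
B: ✓.
C: ✓.
D: ✓.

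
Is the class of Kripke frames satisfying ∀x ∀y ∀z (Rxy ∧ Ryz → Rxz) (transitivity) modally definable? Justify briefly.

Yes, by □p → □□p

The condition is transitivity. A defining modal formula is □p → □□p.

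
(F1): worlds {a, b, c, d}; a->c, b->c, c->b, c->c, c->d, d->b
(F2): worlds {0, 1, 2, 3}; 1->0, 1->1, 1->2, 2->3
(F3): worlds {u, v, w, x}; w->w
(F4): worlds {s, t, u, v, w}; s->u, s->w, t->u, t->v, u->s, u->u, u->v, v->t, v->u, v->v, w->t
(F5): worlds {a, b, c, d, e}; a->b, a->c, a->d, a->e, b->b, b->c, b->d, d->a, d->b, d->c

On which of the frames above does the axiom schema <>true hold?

(F1), (F4)

Frame correspondent (Sahlqvist): forall x exists y Rxy — i.e. seriality.
(F1): ✓.
(F2): fails — world 0 has no successor.
(F3): fails — world u has no successor.
(F4): ✓.
(F5): fails — world c has no successor.
Valid on: (F1), (F4).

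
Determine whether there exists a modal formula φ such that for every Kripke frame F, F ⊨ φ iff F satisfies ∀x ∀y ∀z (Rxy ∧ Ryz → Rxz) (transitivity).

Yes, by □r → □□r

The condition is transitivity. A defining modal formula is □r → □□r.
Suppose □r→□□r is valid. Take Rxy, Ryz and set V(r)={w : Rxw}. Then □r at x, so □□r at x, so □r at y, so r at z, i.e. Rxz.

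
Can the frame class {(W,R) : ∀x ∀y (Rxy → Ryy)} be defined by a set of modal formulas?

Definable; □(□q → q) defines it

The condition is shift-reflexivity. A defining modal formula is □(□q → q).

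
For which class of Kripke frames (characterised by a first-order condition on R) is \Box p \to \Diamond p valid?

Suppose □p→◇p is valid. At any x set V(p)=W. Then □p at x, so ◇p at x, so x has a successor.
Conversely, on a frame with seriality the schema holds at every world under every valuation.
Frame condition: \forall x \exists y Rxy.

seriality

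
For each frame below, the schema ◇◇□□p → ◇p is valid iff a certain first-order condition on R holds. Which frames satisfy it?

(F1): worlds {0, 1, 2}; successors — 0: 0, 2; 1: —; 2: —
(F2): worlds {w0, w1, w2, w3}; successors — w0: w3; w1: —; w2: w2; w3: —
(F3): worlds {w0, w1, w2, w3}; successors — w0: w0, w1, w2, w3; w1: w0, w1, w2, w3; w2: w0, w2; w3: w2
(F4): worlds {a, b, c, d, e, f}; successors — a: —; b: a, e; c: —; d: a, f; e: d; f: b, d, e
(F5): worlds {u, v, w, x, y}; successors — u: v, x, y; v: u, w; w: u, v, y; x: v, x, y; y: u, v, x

(F2), (F3), (F5)

Frame correspondent (Sahlqvist): ∀x ∀y (xR²y → ∃w (yR²w ∧ xRw)) — i.e. a generalized confluence (Geach) condition.
(F1): fails — 0R²2 but no w with 2R²w and 0Rw.
(F2): satisfies the condition.
(F3): satisfies the condition.
(F4): fails — dR²b but no w with bR²w and dRw.
(F5): satisfies the condition.
Valid on: (F2), (F3), (F5).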